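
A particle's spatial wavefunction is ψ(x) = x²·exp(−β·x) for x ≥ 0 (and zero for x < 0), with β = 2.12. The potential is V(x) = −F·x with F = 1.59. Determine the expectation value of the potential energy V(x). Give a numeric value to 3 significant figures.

-1.88

⟨V⟩ = ∫ V(x)·|ψ|² dx / ∫|ψ|² dx.
Every integrand reduces to terms xʲ·e^(−2βx) on [0, ∞); use ∫₀^∞ xʲ·e^(−2βx) dx = j!/(2β)^(j+1).
State is unnormalized: ∫|ψ|² dx = 0.017514, and ∫ψ*·V(x)·ψ dx = -0.032838, so ⟨V⟩ = -0.032838 / 0.017514.
⟨V⟩ = -1.8750.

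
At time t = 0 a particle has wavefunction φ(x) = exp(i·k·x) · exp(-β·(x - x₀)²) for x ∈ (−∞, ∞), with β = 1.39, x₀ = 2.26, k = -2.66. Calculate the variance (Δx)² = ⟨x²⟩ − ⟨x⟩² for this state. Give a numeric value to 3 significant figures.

Compute ⟨x⟩ and ⟨x²⟩ separately, then (Δx)² = ⟨x²⟩ − ⟨x⟩².
Gaussian moments (u = x − x₀): ∫u^(2j)·e^(−2βu²) du = (2j−1)!!/(4β)^j · √(π/(2β)), odd powers integrate to 0; here √(π/(2β)) = 1.0630.
Normalization: ∫|φ|² dx = 1.0630.
⟨x⟩ = 2.2600 and ⟨x²⟩ = 5.2875.
(Δx)² = 5.2875 − (2.2600)² = 0.17986.

0.180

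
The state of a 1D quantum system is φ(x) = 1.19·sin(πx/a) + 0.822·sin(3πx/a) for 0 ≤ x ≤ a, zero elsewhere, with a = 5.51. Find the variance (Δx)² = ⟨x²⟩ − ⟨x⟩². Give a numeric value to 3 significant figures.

Compute ⟨x⟩ and ⟨x²⟩ separately, then (Δx)² = ⟨x²⟩ − ⟨x⟩².
On 0 ≤ x ≤ a (j ≠ l): ∫sin²(jπx/a) dx = a/2, ∫sin(jπx/a)·sin(lπx/a) dx = 0; diagonal moments ∫x·sin²(jπx/a) dx = a²/4, ∫x²·sin²(jπx/a) dx = a³·(1/6 − 1/(4j²π²)); cross terms ∫x·sin(jπx/a)·sin(lπx/a) dx = 0 for j + l even and −4jla²/(π²(j² − l²)²) for j + l odd, ∫x²·sin(jπx/a)·sin(lπx/a) dx = (−1)^(j+l)·4jla³/(π²(j² − l²)²); higher powers the same way via product-to-sum and parts.
Normalization: ∫|φ|² dx = 5.7629.
⟨x⟩ = 2.7550 and ⟨x²⟩ = 10.102.
(Δx)² = 10.102 − (2.7550)² = 2.5124.

2.51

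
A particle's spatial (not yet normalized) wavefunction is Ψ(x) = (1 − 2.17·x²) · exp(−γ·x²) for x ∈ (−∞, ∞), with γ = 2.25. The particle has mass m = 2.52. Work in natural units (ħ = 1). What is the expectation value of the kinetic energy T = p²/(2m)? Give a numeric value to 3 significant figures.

1.22

T = −(ħ²/2m) d²/dx², so ⟨T⟩ = −(ħ²/2m) ∫ Ψ*·Ψ'' dx / ∫|Ψ|² dx; with m = 2.52.
Expand each integrand as polynomial × e^(−2γx²) and use ∫x^(2j)·e^(−2γx²) dx = (2j−1)!!/(4γ)^j · √(π/(2γ)), odd powers → 0; here √(π/(2γ)) = 0.83554. Differentiate with the product rule, d/dx e^(−γx²) = −2γx·e^(−γx²).
State is unnormalized: ∫|Ψ|² dx = 0.57835, and ∫Ψ*·(−ħ²/2m · Ψ'') dx = 0.70468, so ⟨T⟩ = 0.70468 / 0.57835.
⟨T⟩ = 1.2184.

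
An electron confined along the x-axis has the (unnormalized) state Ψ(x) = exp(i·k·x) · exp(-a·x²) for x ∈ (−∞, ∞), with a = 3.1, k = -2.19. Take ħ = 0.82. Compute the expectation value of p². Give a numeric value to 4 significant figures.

5.309

p² Ψ = −ħ² d²Ψ/dx²; ⟨p²⟩ = −ħ² ∫ Ψ*·Ψ'' dx / ∫|Ψ|² dx.
Gaussian moments: ∫x^(2j)·e^(−2ax²) dx = (2j−1)!!/(4a)^j · √(π/(2a)), odd powers integrate to 0; here √(π/(2a)) = 0.71183. Derivatives: Ψ′ = (ik − 2ax)·Ψ, Ψ″ = ((ik − 2ax)² − 2a)·Ψ; the odd-in-x pieces drop out.
State is unnormalized: ∫|Ψ|² dx = 0.71183, and ∫Ψ*·(−ħ² Ψ'') dx = 3.7794, so ⟨p²⟩ = 3.7794 / 0.71183.
⟨p²⟩ = 5.3093.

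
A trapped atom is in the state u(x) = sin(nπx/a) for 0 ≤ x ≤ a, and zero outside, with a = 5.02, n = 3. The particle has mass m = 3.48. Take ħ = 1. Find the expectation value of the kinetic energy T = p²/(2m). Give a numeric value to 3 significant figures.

T = −(ħ²/2m) d²/dx², so ⟨T⟩ = −(ħ²/2m) ∫ u*·u'' dx / ∫|u|² dx; with m = 3.48.
d/dx sin(nπx/a) = (nπ/a)·cos(nπx/a) and d²/dx² sin(nπx/a) = −(nπ/a)²·sin(nπx/a); on 0 ≤ x ≤ a, ∫sin²(nπx/a) dx = a/2 and ∫sin(nπx/a)·cos(nπx/a) dx = 0.
State is unnormalized: ∫|u|² dx = 2.5100, and ∫u*·(−ħ²/2m · u'') dx = 1.2712, so ⟨T⟩ = 1.2712 / 2.5100.
⟨T⟩ = 0.50644.

0.506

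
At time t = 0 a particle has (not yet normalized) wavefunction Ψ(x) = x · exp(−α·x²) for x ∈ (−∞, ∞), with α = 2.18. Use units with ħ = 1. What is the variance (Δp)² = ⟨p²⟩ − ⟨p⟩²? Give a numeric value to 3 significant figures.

6.54

Compute ⟨p⟩ and ⟨p²⟩ separately; (Δp)² = ⟨p²⟩ − ⟨p⟩².
Expand each integrand as polynomial × e^(−2αx²) and use ∫x^(2j)·e^(−2αx²) dx = (2j−1)!!/(4α)^j · √(π/(2α)), odd powers → 0; here √(π/(2α)) = 0.84885. Differentiate with the product rule, d/dx e^(−αx²) = −2αx·e^(−αx²).
Normalization: ∫|Ψ|² dx = 0.097345.
⟨p⟩ = 0.0000 and ⟨p²⟩ = 6.5400.
(Δp)² = 6.5400 − (0.0000)² = 6.5400.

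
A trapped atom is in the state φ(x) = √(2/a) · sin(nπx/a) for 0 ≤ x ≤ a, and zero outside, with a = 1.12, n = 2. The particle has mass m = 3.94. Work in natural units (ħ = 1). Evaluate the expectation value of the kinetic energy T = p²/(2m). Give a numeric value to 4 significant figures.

T = −(ħ²/2m) d²/dx², so ⟨T⟩ = −(ħ²/2m) ∫ φ*·φ'' dx; with m = 3.94.
d/dx sin(nπx/a) = (nπ/a)·cos(nπx/a) and d²/dx² sin(nπx/a) = −(nπ/a)²·sin(nπx/a); on 0 ≤ x ≤ a, ∫sin²(nπx/a) dx = a/2 and ∫sin(nπx/a)·cos(nπx/a) dx = 0.
⟨T⟩ = 3.9939.

3.994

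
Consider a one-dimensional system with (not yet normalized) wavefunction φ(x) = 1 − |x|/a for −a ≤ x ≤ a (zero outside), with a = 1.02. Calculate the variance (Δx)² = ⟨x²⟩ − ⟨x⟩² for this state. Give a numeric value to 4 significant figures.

Compute ⟨x⟩ and ⟨x²⟩ separately, then (Δx)² = ⟨x²⟩ − ⟨x⟩².
φ is even, so ∫ over [−a, a] = 2∫₀ᵃ with φ = 1 − x/a there: ∫₀ᵃ (1 − x/a)² dx = a/3, ∫₀ᵃ x²(1 − x/a)² dx = a³/30, ∫₀ᵃ x⁴(1 − x/a)² dx = a⁵/105.
Normalization: ∫|φ|² dx = 0.68000.
⟨x⟩ = 0.0000 and ⟨x²⟩ = 0.10404.
(Δx)² = 0.10404 − (0.0000)² = 0.10404.

0.1040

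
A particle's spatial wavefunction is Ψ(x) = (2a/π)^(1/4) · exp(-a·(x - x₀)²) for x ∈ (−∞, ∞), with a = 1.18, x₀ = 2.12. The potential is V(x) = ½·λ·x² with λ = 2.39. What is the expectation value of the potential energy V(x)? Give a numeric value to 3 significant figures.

5.62

⟨V⟩ = ∫ V(x)·|Ψ|² dx.
Gaussian moments (u = x − x₀): ∫u^(2j)·e^(−2au²) du = (2j−1)!!/(4a)^j · √(π/(2a)), odd powers integrate to 0; here √(π/(2a)) = 1.1538.
⟨V⟩ = 5.6240.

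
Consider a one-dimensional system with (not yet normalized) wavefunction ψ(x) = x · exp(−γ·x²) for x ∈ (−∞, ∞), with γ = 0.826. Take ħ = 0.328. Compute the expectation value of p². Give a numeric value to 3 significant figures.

0.267

p² ψ = −ħ² d²ψ/dx²; ⟨p²⟩ = −ħ² ∫ ψ*·ψ'' dx / ∫|ψ|² dx.
Expand each integrand as polynomial × e^(−2γx²) and use ∫x^(2j)·e^(−2γx²) dx = (2j−1)!!/(4γ)^j · √(π/(2γ)), odd powers → 0; here √(π/(2γ)) = 1.3790. Differentiate with the product rule, d/dx e^(−γx²) = −2γx·e^(−γx²).
State is unnormalized: ∫|ψ|² dx = 0.41738, and ∫ψ*·(−ħ² ψ'') dx = 0.11127, so ⟨p²⟩ = 0.11127 / 0.41738.
⟨p²⟩ = 0.26659.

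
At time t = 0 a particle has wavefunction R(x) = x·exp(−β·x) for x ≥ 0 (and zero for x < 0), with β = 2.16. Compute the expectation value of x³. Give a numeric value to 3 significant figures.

0.744

⟨x³⟩ = ∫ x³·|R|² dx / ∫|R|² dx (integrals over the domain).
Every integrand reduces to terms xʲ·e^(−2βx) on [0, ∞); use ∫₀^∞ xʲ·e^(−2βx) dx = j!/(2β)^(j+1).
State is unnormalized: ∫|R|² dx = 0.024807, and ∫R*·x³·R dx = 0.018462, so ⟨x³⟩ = 0.018462 / 0.024807.
⟨x³⟩ = 0.74422.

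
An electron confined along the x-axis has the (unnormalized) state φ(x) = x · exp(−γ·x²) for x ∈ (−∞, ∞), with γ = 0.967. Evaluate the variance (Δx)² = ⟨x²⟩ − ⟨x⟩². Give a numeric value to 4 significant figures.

0.7756

Compute ⟨x⟩ and ⟨x²⟩ separately, then (Δx)² = ⟨x²⟩ − ⟨x⟩².
Expand each integrand as polynomial × e^(−2γx²) and use ∫x^(2j)·e^(−2γx²) dx = (2j−1)!!/(4γ)^j · √(π/(2γ)), odd powers → 0; here √(π/(2γ)) = 1.2745.
Normalization: ∫|φ|² dx = 0.32950.
⟨x⟩ = 0.0000 and ⟨x²⟩ = 0.77559.
(Δx)² = 0.77559 − (0.0000)² = 0.77559.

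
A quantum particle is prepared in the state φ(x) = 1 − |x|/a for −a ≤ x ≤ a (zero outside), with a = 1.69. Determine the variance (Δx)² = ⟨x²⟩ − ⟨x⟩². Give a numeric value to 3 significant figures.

0.286

Compute ⟨x⟩ and ⟨x²⟩ separately, then (Δx)² = ⟨x²⟩ − ⟨x⟩².
φ is even, so ∫ over [−a, a] = 2∫₀ᵃ with φ = 1 − x/a there: ∫₀ᵃ (1 − x/a)² dx = a/3, ∫₀ᵃ x²(1 − x/a)² dx = a³/30, ∫₀ᵃ x⁴(1 − x/a)² dx = a⁵/105.
Normalization: ∫|φ|² dx = 1.1267.
⟨x⟩ = 0.0000 and ⟨x²⟩ = 0.28561.
(Δx)² = 0.28561 − (0.0000)² = 0.28561.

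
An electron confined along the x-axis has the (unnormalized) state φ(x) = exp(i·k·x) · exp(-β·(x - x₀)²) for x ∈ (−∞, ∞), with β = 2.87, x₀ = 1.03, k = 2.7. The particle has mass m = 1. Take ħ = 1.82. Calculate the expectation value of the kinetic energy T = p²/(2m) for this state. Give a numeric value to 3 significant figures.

16.8

T = −(ħ²/2m) d²/dx², so ⟨T⟩ = −(ħ²/2m) ∫ φ*·φ'' dx / ∫|φ|² dx; with m = 1.
Gaussian moments (u = x − x₀): ∫u^(2j)·e^(−2βu²) du = (2j−1)!!/(4β)^j · √(π/(2β)), odd powers integrate to 0; here √(π/(2β)) = 0.73981. Derivatives: φ′ = (ik − 2βu)·φ, φ″ = ((ik − 2βu)² − 2β)·φ; the odd-in-u pieces drop out.
State is unnormalized: ∫|φ|² dx = 0.73981, and ∫φ*·(−ħ²/2m · φ'') dx = 12.449, so ⟨T⟩ = 12.449 / 0.73981.
⟨T⟩ = 16.827.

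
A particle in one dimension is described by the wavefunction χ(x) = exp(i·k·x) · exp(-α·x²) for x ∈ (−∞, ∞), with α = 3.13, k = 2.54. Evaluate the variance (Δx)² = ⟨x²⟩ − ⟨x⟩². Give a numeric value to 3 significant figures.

Compute ⟨x⟩ and ⟨x²⟩ separately, then (Δx)² = ⟨x²⟩ − ⟨x⟩².
Gaussian moments: ∫x^(2j)·e^(−2αx²) dx = (2j−1)!!/(4α)^j · √(π/(2α)), odd powers integrate to 0; here √(π/(2α)) = 0.70842.
Normalization: ∫|χ|² dx = 0.70842.
⟨x⟩ = 0.0000 and ⟨x²⟩ = 0.079872.
(Δx)² = 0.079872 − (0.0000)² = 0.079872.

0.0799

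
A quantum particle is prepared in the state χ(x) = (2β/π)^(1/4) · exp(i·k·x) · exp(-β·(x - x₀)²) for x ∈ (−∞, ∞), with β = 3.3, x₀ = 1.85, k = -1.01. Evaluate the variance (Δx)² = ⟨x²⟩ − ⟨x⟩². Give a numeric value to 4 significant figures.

Compute ⟨x⟩ and ⟨x²⟩ separately, then (Δx)² = ⟨x²⟩ − ⟨x⟩².
Gaussian moments (u = x − x₀): ∫u^(2j)·e^(−2βu²) du = (2j−1)!!/(4β)^j · √(π/(2β)), odd powers integrate to 0; here √(π/(2β)) = 0.68993.
⟨x⟩ = 1.8500 and ⟨x²⟩ = 3.4983.
(Δx)² = 3.4983 − (1.8500)² = 0.075758.

0.07576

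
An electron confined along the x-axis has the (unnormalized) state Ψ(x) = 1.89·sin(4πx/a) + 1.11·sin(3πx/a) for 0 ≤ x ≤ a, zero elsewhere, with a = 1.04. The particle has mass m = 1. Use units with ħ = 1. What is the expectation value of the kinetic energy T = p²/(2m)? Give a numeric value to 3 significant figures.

64.8

T = −(ħ²/2m) d²/dx², so ⟨T⟩ = −(ħ²/2m) ∫ Ψ*·Ψ'' dx / ∫|Ψ|² dx; with m = 1.
d²/dx² sin(jπx/a) = −(jπ/a)²·sin(jπx/a); on 0 ≤ x ≤ a, ∫sin²(jπx/a) dx = a/2 and ∫sin(jπx/a)·sin(lπx/a) dx = 0 for j ≠ l, so only diagonal terms survive in ∫|Ψ|² and ∫Ψ·Ψ″; ∫Ψ·Ψ′ dx = [Ψ²/2] between the walls = 0.
State is unnormalized: ∫|Ψ|² dx = 2.4982, and ∫Ψ*·(−ħ²/2m · Ψ'') dx = 161.91, so ⟨T⟩ = 161.91 / 2.4982.
⟨T⟩ = 64.809.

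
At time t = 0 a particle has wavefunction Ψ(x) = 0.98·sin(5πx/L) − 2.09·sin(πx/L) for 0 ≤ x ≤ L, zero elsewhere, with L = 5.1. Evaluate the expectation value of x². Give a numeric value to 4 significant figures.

⟨x²⟩ = ∫ x²·|Ψ|² dx / ∫|Ψ|² dx (integrals over the domain).
On 0 ≤ x ≤ L (j ≠ l): ∫sin²(jπx/L) dx = L/2, ∫sin(jπx/L)·sin(lπx/L) dx = 0; diagonal moments ∫x·sin²(jπx/L) dx = L²/4, ∫x²·sin²(jπx/L) dx = L³·(1/6 − 1/(4j²π²)); cross terms ∫x·sin(jπx/L)·sin(lπx/L) dx = 0 for j + l even and −4jlL²/(π²(j² − l²)²) for j + l odd, ∫x²·sin(jπx/L)·sin(lπx/L) dx = (−1)^(j+l)·4jlL³/(π²(j² − l²)²); higher powers the same way via product-to-sum and parts.
State is unnormalized: ∫|Ψ|² dx = 13.588, and ∫Ψ*·x²·Ψ dx = 101.09, so ⟨x²⟩ = 101.09 / 13.588.
⟨x²⟩ = 7.4396.

7.440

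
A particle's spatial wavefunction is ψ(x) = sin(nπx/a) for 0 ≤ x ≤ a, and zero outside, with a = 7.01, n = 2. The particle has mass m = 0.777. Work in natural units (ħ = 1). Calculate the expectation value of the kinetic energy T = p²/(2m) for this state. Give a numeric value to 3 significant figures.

0.517

T = −(ħ²/2m) d²/dx², so ⟨T⟩ = −(ħ²/2m) ∫ ψ*·ψ'' dx / ∫|ψ|² dx; with m = 0.777.
d/dx sin(nπx/a) = (nπ/a)·cos(nπx/a) and d²/dx² sin(nπx/a) = −(nπ/a)²·sin(nπx/a); on 0 ≤ x ≤ a, ∫sin²(nπx/a) dx = a/2 and ∫sin(nπx/a)·cos(nπx/a) dx = 0.
State is unnormalized: ∫|ψ|² dx = 3.5050, and ∫ψ*·(−ħ²/2m · ψ'') dx = 1.8120, so ⟨T⟩ = 1.8120 / 3.5050.
⟨T⟩ = 0.51698.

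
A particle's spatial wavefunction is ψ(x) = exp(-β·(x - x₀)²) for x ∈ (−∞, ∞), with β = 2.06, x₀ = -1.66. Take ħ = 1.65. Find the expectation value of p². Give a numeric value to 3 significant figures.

p² ψ = −ħ² d²ψ/dx²; ⟨p²⟩ = −ħ² ∫ ψ*·ψ'' dx / ∫|ψ|² dx.
Gaussian moments (u = x − x₀): ∫u^(2j)·e^(−2βu²) du = (2j−1)!!/(4β)^j · √(π/(2β)), odd powers integrate to 0; here √(π/(2β)) = 0.87323. Derivatives: d/dx e^(−βu²) = −2βu·e^(−βu²), d²/dx² e^(−βu²) = (4β²u² − 2β)·e^(−βu²).
State is unnormalized: ∫|ψ|² dx = 0.87323, and ∫ψ*·(−ħ² ψ'') dx = 4.8974, so ⟨p²⟩ = 4.8974 / 0.87323.
⟨p²⟩ = 5.6084.

5.61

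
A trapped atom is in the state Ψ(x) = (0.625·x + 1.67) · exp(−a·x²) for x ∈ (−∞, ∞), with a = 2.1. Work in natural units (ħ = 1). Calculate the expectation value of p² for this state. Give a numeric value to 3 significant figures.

p² Ψ = −ħ² d²Ψ/dx²; ⟨p²⟩ = −ħ² ∫ Ψ*·Ψ'' dx / ∫|Ψ|² dx.
Expand each integrand as polynomial × e^(−2ax²) and use ∫x^(2j)·e^(−2ax²) dx = (2j−1)!!/(4a)^j · √(π/(2a)), odd powers → 0; here √(π/(2a)) = 0.86487. Differentiate with the product rule, d/dx e^(−ax²) = −2ax·e^(−ax²).
State is unnormalized: ∫|Ψ|² dx = 2.4523, and ∫Ψ*·(−ħ² Ψ'') dx = 5.3186, so ⟨p²⟩ = 5.3186 / 2.4523.
⟨p²⟩ = 2.1689.

2.17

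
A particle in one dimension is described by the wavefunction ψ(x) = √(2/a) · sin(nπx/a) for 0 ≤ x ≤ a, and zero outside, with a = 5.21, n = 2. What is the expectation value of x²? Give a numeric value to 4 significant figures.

⟨x²⟩ = ∫ x²·|ψ|² dx (integrals over the domain).
With sin²θ = (1 − cos2θ)/2 on 0 ≤ x ≤ a: ∫sin²(nπx/a) dx = a/2, ∫x·sin²(nπx/a) dx = a²/4, ∫x²·sin²(nπx/a) dx = a³·(1/6 − 1/(4n²π²)); higher powers xᵏ the same way, integrating xᵏ·cos(2nπx/a) by parts.
⟨x²⟩ = 8.7042.

8.704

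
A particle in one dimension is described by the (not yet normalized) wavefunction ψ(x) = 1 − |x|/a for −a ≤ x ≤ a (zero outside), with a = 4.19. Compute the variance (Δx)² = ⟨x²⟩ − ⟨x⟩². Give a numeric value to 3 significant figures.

1.76

Compute ⟨x⟩ and ⟨x²⟩ separately, then (Δx)² = ⟨x²⟩ − ⟨x⟩².
ψ is even, so ∫ over [−a, a] = 2∫₀ᵃ with ψ = 1 − x/a there: ∫₀ᵃ (1 − x/a)² dx = a/3, ∫₀ᵃ x²(1 − x/a)² dx = a³/30, ∫₀ᵃ x⁴(1 − x/a)² dx = a⁵/105.
Normalization: ∫|ψ|² dx = 2.7933.
⟨x⟩ = 0.0000 and ⟨x²⟩ = 1.7556.
(Δx)² = 1.7556 − (0.0000)² = 1.7556.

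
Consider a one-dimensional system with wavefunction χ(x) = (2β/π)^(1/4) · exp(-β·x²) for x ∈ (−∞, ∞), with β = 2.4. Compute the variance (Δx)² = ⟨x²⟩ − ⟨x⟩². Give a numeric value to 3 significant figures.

0.104

Compute ⟨x⟩ and ⟨x²⟩ separately, then (Δx)² = ⟨x²⟩ − ⟨x⟩².
Gaussian moments: ∫x^(2j)·e^(−2βx²) dx = (2j−1)!!/(4β)^j · √(π/(2β)), odd powers integrate to 0; here √(π/(2β)) = 0.80901.
⟨x⟩ = 0.0000 and ⟨x²⟩ = 0.10417.
(Δx)² = 0.10417 − (0.0000)² = 0.10417.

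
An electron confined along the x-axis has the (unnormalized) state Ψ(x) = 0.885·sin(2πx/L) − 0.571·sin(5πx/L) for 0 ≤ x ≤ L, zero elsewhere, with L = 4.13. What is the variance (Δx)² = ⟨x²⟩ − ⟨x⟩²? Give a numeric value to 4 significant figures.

1.254

Compute ⟨x⟩ and ⟨x²⟩ separately, then (Δx)² = ⟨x²⟩ − ⟨x⟩².
On 0 ≤ x ≤ L (j ≠ l): ∫sin²(jπx/L) dx = L/2, ∫sin(jπx/L)·sin(lπx/L) dx = 0; diagonal moments ∫x·sin²(jπx/L) dx = L²/4, ∫x²·sin²(jπx/L) dx = L³·(1/6 − 1/(4j²π²)); cross terms ∫x·sin(jπx/L)·sin(lπx/L) dx = 0 for j + l even and −4jlL²/(π²(j² − l²)²) for j + l odd, ∫x²·sin(jπx/L)·sin(lπx/L) dx = (−1)^(j+l)·4jlL³/(π²(j² − l²)²); higher powers the same way via product-to-sum and parts.
Normalization: ∫|Ψ|² dx = 2.2906.
⟨x⟩ = 2.1342 and ⟨x²⟩ = 5.8086.
(Δx)² = 5.8086 − (2.1342)² = 1.2539.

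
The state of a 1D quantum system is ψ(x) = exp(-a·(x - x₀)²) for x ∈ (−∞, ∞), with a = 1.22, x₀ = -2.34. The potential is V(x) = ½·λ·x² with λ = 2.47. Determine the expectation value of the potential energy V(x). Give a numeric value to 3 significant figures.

⟨V⟩ = ∫ V(x)·|ψ|² dx / ∫|ψ|² dx.
Gaussian moments (u = x − x₀): ∫u^(2j)·e^(−2au²) du = (2j−1)!!/(4a)^j · √(π/(2a)), odd powers integrate to 0; here √(π/(2a)) = 1.1347.
State is unnormalized: ∫|ψ|² dx = 1.1347, and ∫ψ*·V(x)·ψ dx = 7.9604, so ⟨V⟩ = 7.9604 / 1.1347.
⟨V⟩ = 7.0154.

7.02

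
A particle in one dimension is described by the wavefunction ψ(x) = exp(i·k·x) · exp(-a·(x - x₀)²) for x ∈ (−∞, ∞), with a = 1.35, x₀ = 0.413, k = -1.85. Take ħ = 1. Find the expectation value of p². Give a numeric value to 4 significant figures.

4.773

p² ψ = −ħ² d²ψ/dx²; ⟨p²⟩ = −ħ² ∫ ψ*·ψ'' dx / ∫|ψ|² dx.
Gaussian moments (u = x − x₀): ∫u^(2j)·e^(−2au²) du = (2j−1)!!/(4a)^j · √(π/(2a)), odd powers integrate to 0; here √(π/(2a)) = 1.0787. Derivatives: ψ′ = (ik − 2au)·ψ, ψ″ = ((ik − 2au)² − 2a)·ψ; the odd-in-u pieces drop out.
State is unnormalized: ∫|ψ|² dx = 1.0787, and ∫ψ*·(−ħ² ψ'') dx = 5.1480, so ⟨p²⟩ = 5.1480 / 1.0787.
⟨p²⟩ = 4.7725.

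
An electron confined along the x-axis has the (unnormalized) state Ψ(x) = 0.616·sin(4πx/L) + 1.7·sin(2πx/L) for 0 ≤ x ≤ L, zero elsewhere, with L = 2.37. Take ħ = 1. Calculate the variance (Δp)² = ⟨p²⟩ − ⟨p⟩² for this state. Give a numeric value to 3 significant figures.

Compute ⟨p⟩ and ⟨p²⟩ separately; (Δp)² = ⟨p²⟩ − ⟨p⟩².
d²/dx² sin(jπx/L) = −(jπ/L)²·sin(jπx/L); on 0 ≤ x ≤ L, ∫sin²(jπx/L) dx = L/2 and ∫sin(jπx/L)·sin(lπx/L) dx = 0 for j ≠ l, so only diagonal terms survive in ∫|Ψ|² and ∫Ψ·Ψ″; ∫Ψ·Ψ′ dx = [Ψ²/2] between the walls = 0.
Normalization: ∫|Ψ|² dx = 3.8743.
⟨p⟩ = 0.0000 and ⟨p²⟩ = 9.4757.
(Δp)² = 9.4757 − (0.0000)² = 9.4757.

9.48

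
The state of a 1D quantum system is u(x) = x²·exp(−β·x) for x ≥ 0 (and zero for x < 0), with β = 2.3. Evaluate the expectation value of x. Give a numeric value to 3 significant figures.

1.09

⟨x⟩ = ∫ x·|u|² dx / ∫|u|² dx (integrals over the domain).
Every integrand reduces to terms xʲ·e^(−2βx) on [0, ∞); use ∫₀^∞ xʲ·e^(−2βx) dx = j!/(2β)^(j+1).
State is unnormalized: ∫|u|² dx = 0.011653, and ∫u*·x·u dx = 0.012666, so ⟨x⟩ = 0.012666 / 0.011653.
⟨x⟩ = 1.0870.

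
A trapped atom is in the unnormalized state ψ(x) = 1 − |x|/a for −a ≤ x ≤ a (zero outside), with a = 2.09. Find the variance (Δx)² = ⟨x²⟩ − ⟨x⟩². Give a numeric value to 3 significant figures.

Compute ⟨x⟩ and ⟨x²⟩ separately, then (Δx)² = ⟨x²⟩ − ⟨x⟩².
ψ is even, so ∫ over [−a, a] = 2∫₀ᵃ with ψ = 1 − x/a there: ∫₀ᵃ (1 − x/a)² dx = a/3, ∫₀ᵃ x²(1 − x/a)² dx = a³/30, ∫₀ᵃ x⁴(1 − x/a)² dx = a⁵/105.
Normalization: ∫|ψ|² dx = 1.3933.
⟨x⟩ = 0.0000 and ⟨x²⟩ = 0.43681.
(Δx)² = 0.43681 − (0.0000)² = 0.43681.

0.437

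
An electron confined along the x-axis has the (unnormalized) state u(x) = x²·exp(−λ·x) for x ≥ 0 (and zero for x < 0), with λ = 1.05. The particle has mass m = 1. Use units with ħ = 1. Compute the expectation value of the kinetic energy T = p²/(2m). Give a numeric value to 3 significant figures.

0.184

T = −(ħ²/2m) d²/dx², so ⟨T⟩ = −(ħ²/2m) ∫ u*·u'' dx / ∫|u|² dx; with m = 1.
Differentiate x²·exp(−λ·x) with the product rule; every integrand then reduces to terms xʲ·e^(−2λx) on [0, ∞), with ∫₀^∞ xʲ·e^(−2λx) dx = j!/(2λ)^(j+1).
State is unnormalized: ∫|u|² dx = 0.58764, and ∫u*·(−ħ²/2m · u'') dx = 0.10798, so ⟨T⟩ = 0.10798 / 0.58764.
⟨T⟩ = 0.18375.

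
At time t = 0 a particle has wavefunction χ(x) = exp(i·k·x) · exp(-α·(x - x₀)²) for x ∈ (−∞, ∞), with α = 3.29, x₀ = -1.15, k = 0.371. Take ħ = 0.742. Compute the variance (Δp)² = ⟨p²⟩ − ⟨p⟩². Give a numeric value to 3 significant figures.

Compute ⟨p⟩ and ⟨p²⟩ separately; (Δp)² = ⟨p²⟩ − ⟨p⟩².
Gaussian moments (u = x − x₀): ∫u^(2j)·e^(−2αu²) du = (2j−1)!!/(4α)^j · √(π/(2α)), odd powers integrate to 0; here √(π/(2α)) = 0.69097. Derivatives: χ′ = (ik − 2αu)·χ, χ″ = ((ik − 2αu)² − 2α)·χ; the odd-in-u pieces drop out.
Normalization: ∫|χ|² dx = 0.69097.
⟨p⟩ = 0.27528 and ⟨p²⟩ = 1.8871.
(Δp)² = 1.8871 − (0.27528)² = 1.8114.

1.81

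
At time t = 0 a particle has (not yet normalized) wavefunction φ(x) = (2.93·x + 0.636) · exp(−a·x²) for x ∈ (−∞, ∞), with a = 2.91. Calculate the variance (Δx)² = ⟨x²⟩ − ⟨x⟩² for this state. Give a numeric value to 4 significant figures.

0.1183

Compute ⟨x⟩ and ⟨x²⟩ separately, then (Δx)² = ⟨x²⟩ − ⟨x⟩².
Expand each integrand as polynomial × e^(−2ax²) and use ∫x^(2j)·e^(−2ax²) dx = (2j−1)!!/(4a)^j · √(π/(2a)), odd powers → 0; here √(π/(2a)) = 0.73471.
Normalization: ∫|φ|² dx = 0.83906.
⟨x⟩ = 0.28037 and ⟨x²⟩ = 0.19687.
(Δx)² = 0.19687 − (0.28037)² = 0.11827.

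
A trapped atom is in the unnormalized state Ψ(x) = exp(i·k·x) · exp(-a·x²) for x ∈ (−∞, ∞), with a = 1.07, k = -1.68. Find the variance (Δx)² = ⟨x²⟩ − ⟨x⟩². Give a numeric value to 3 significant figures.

Compute ⟨x⟩ and ⟨x²⟩ separately, then (Δx)² = ⟨x²⟩ − ⟨x⟩².
Gaussian moments: ∫x^(2j)·e^(−2ax²) dx = (2j−1)!!/(4a)^j · √(π/(2a)), odd powers integrate to 0; here √(π/(2a)) = 1.2116.
Normalization: ∫|Ψ|² dx = 1.2116.
⟨x⟩ = 0.0000 and ⟨x²⟩ = 0.23364.
(Δx)² = 0.23364 − (0.0000)² = 0.23364.

0.234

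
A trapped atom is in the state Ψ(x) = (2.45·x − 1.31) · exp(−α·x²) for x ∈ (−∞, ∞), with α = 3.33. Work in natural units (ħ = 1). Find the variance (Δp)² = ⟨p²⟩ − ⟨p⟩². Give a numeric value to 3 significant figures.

4.72

Compute ⟨p⟩ and ⟨p²⟩ separately; (Δp)² = ⟨p²⟩ − ⟨p⟩².
Expand each integrand as polynomial × e^(−2αx²) and use ∫x^(2j)·e^(−2αx²) dx = (2j−1)!!/(4α)^j · √(π/(2α)), odd powers → 0; here √(π/(2α)) = 0.68681. Differentiate with the product rule, d/dx e^(−αx²) = −2αx·e^(−αx²).
Normalization: ∫|Ψ|² dx = 1.4881.
⟨p⟩ = 0.0000 and ⟨p²⟩ = 4.7151.
(Δp)² = 4.7151 − (0.0000)² = 4.7151.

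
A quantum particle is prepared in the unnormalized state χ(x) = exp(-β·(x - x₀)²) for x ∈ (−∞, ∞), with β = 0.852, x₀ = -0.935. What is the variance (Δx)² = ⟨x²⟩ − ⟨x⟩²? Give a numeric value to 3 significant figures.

Compute ⟨x⟩ and ⟨x²⟩ separately, then (Δx)² = ⟨x²⟩ − ⟨x⟩².
Gaussian moments (u = x − x₀): ∫u^(2j)·e^(−2βu²) du = (2j−1)!!/(4β)^j · √(π/(2β)), odd powers integrate to 0; here √(π/(2β)) = 1.3578.
Normalization: ∫|χ|² dx = 1.3578.
⟨x⟩ = -0.93500 and ⟨x²⟩ = 1.1677.
(Δx)² = 1.1677 − (-0.93500)² = 0.29343.

0.293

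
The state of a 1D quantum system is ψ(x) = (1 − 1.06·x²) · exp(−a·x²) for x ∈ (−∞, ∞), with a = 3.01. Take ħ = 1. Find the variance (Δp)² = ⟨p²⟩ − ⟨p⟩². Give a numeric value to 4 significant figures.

4.371

Compute ⟨p⟩ and ⟨p²⟩ separately; (Δp)² = ⟨p²⟩ − ⟨p⟩².
Expand each integrand as polynomial × e^(−2ax²) and use ∫x^(2j)·e^(−2ax²) dx = (2j−1)!!/(4a)^j · √(π/(2a)), odd powers → 0; here √(π/(2a)) = 0.72240. Differentiate with the product rule, d/dx e^(−ax²) = −2ax·e^(−ax²).
Normalization: ∫|ψ|² dx = 0.61200.
⟨p⟩ = 0.0000 and ⟨p²⟩ = 4.3714.
(Δp)² = 4.3714 − (0.0000)² = 4.3714.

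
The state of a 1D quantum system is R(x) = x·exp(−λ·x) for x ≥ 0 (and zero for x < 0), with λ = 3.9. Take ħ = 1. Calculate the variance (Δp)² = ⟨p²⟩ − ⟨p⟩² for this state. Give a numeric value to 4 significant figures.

15.21

Compute ⟨p⟩ and ⟨p²⟩ separately; (Δp)² = ⟨p²⟩ − ⟨p⟩².
Differentiate x·exp(−λ·x) with the product rule; every integrand then reduces to terms xʲ·e^(−2λx) on [0, ∞), with ∫₀^∞ xʲ·e^(−2λx) dx = j!/(2λ)^(j+1).
Normalization: ∫|R|² dx = 0.0042145.
⟨p⟩ = 0.0000 and ⟨p²⟩ = 15.210.
(Δp)² = 15.210 − (0.0000)² = 15.210.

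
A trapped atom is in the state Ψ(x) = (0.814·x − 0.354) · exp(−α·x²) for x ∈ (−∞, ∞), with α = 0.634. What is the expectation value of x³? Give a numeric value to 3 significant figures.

⟨x³⟩ = ∫ x³·|Ψ|² dx / ∫|Ψ|² dx (integrals over the domain).
Expand each integrand as polynomial × e^(−2αx²) and use ∫x^(2j)·e^(−2αx²) dx = (2j−1)!!/(4α)^j · √(π/(2α)), odd powers → 0; here √(π/(2α)) = 1.5740.
State is unnormalized: ∫|Ψ|² dx = 0.60851, and ∫Ψ*·x³·Ψ dx = -0.42315, so ⟨x³⟩ = -0.42315 / 0.60851.
⟨x³⟩ = -0.69539.

-0.695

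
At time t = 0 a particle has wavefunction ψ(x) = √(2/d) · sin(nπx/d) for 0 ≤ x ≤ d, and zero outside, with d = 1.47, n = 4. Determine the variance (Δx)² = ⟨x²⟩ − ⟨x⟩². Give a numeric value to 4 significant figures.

Compute ⟨x⟩ and ⟨x²⟩ separately, then (Δx)² = ⟨x²⟩ − ⟨x⟩².
With sin²θ = (1 − cos2θ)/2 on 0 ≤ x ≤ d: ∫sin²(nπx/d) dx = d/2, ∫x·sin²(nπx/d) dx = d²/4, ∫x²·sin²(nπx/d) dx = d³·(1/6 − 1/(4n²π²)); higher powers xᵏ the same way, integrating xᵏ·cos(2nπx/d) by parts.
⟨x⟩ = 0.73500 and ⟨x²⟩ = 0.71346.
(Δx)² = 0.71346 − (0.73500)² = 0.17323.

0.1732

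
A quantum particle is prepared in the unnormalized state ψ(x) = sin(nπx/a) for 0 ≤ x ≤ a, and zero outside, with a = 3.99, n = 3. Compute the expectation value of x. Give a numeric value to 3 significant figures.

⟨x⟩ = ∫ x·|ψ|² dx / ∫|ψ|² dx (integrals over the domain).
With sin²θ = (1 − cos2θ)/2 on 0 ≤ x ≤ a: ∫sin²(nπx/a) dx = a/2, ∫x·sin²(nπx/a) dx = a²/4, ∫x²·sin²(nπx/a) dx = a³·(1/6 − 1/(4n²π²)); higher powers xᵏ the same way, integrating xᵏ·cos(2nπx/a) by parts.
State is unnormalized: ∫|ψ|² dx = 1.9950, and ∫ψ*·x·ψ dx = 3.9800, so ⟨x⟩ = 3.9800 / 1.9950.
⟨x⟩ = 1.9950.

2.00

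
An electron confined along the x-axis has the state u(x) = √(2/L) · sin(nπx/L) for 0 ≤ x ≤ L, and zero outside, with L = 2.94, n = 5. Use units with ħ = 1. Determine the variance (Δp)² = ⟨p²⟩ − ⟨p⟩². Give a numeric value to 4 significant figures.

Compute ⟨p⟩ and ⟨p²⟩ separately; (Δp)² = ⟨p²⟩ − ⟨p⟩².
d/dx sin(nπx/L) = (nπ/L)·cos(nπx/L) and d²/dx² sin(nπx/L) = −(nπ/L)²·sin(nπx/L); on 0 ≤ x ≤ L, ∫sin²(nπx/L) dx = L/2 and ∫sin(nπx/L)·cos(nπx/L) dx = 0.
⟨p⟩ = 0.0000 and ⟨p²⟩ = 28.546.
(Δp)² = 28.546 − (0.0000)² = 28.546.

28.55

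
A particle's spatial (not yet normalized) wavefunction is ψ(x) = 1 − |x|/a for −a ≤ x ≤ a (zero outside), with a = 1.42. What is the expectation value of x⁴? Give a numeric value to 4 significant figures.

0.1162

⟨x⁴⟩ = ∫ x⁴·|ψ|² dx / ∫|ψ|² dx (integrals over the domain).
ψ is even, so ∫ over [−a, a] = 2∫₀ᵃ with ψ = 1 − x/a there: ∫₀ᵃ (1 − x/a)² dx = a/3, ∫₀ᵃ x²(1 − x/a)² dx = a³/30, ∫₀ᵃ x⁴(1 − x/a)² dx = a⁵/105.
State is unnormalized: ∫|ψ|² dx = 0.94667, and ∫ψ*·x⁴·ψ dx = 0.10997, so ⟨x⁴⟩ = 0.10997 / 0.94667.
⟨x⁴⟩ = 0.11617.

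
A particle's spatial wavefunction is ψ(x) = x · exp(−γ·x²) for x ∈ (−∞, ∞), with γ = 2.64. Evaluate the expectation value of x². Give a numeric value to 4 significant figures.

⟨x²⟩ = ∫ x²·|ψ|² dx / ∫|ψ|² dx (integrals over the domain).
Expand each integrand as polynomial × e^(−2γx²) and use ∫x^(2j)·e^(−2γx²) dx = (2j−1)!!/(4γ)^j · √(π/(2γ)), odd powers → 0; here √(π/(2γ)) = 0.77136.
State is unnormalized: ∫|ψ|² dx = 0.073046, and ∫ψ*·x²·ψ dx = 0.020752, so ⟨x²⟩ = 0.020752 / 0.073046.
⟨x²⟩ = 0.28409.

0.2841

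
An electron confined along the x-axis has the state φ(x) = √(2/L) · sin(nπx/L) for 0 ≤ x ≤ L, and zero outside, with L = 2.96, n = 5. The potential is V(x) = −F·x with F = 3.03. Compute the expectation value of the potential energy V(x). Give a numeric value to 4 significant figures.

⟨V⟩ = ∫ V(x)·|φ|² dx.
With sin²θ = (1 − cos2θ)/2 on 0 ≤ x ≤ L: ∫sin²(nπx/L) dx = L/2, ∫x·sin²(nπx/L) dx = L²/4, ∫x²·sin²(nπx/L) dx = L³·(1/6 − 1/(4n²π²)); higher powers xᵏ the same way, integrating xᵏ·cos(2nπx/L) by parts.
⟨V⟩ = -4.4844.

-4.484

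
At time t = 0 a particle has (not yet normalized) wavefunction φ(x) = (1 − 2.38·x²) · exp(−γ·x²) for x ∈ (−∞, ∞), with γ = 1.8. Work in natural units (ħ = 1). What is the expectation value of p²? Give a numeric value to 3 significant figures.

p² φ = −ħ² d²φ/dx²; ⟨p²⟩ = −ħ² ∫ φ*·φ'' dx / ∫|φ|² dx.
Expand each integrand as polynomial × e^(−2γx²) and use ∫x^(2j)·e^(−2γx²) dx = (2j−1)!!/(4γ)^j · √(π/(2γ)), odd powers → 0; here √(π/(2γ)) = 0.93417. Differentiate with the product rule, d/dx e^(−γx²) = −2γx·e^(−γx²).
State is unnormalized: ∫|φ|² dx = 0.62280, and ∫φ*·(−ħ² φ'') dx = 4.0793, so ⟨p²⟩ = 4.0793 / 0.62280.
⟨p²⟩ = 6.5499.

6.55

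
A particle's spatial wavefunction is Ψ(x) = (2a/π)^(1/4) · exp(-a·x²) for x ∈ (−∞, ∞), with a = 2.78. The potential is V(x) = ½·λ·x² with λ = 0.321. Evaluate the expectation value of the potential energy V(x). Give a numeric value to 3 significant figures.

0.0144

⟨V⟩ = ∫ V(x)·|Ψ|² dx.
Gaussian moments: ∫x^(2j)·e^(−2ax²) dx = (2j−1)!!/(4a)^j · √(π/(2a)), odd powers integrate to 0; here √(π/(2a)) = 0.75169.
⟨V⟩ = 0.014433.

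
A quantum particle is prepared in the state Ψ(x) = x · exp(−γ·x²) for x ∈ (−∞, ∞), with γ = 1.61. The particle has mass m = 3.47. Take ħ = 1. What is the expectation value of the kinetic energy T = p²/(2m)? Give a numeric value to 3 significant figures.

T = −(ħ²/2m) d²/dx², so ⟨T⟩ = −(ħ²/2m) ∫ Ψ*·Ψ'' dx / ∫|Ψ|² dx; with m = 3.47.
Expand each integrand as polynomial × e^(−2γx²) and use ∫x^(2j)·e^(−2γx²) dx = (2j−1)!!/(4γ)^j · √(π/(2γ)), odd powers → 0; here √(π/(2γ)) = 0.98775. Differentiate with the product rule, d/dx e^(−γx²) = −2γx·e^(−γx²).
State is unnormalized: ∫|Ψ|² dx = 0.15338, and ∫Ψ*·(−ħ²/2m · Ψ'') dx = 0.10675, so ⟨T⟩ = 0.10675 / 0.15338.
⟨T⟩ = 0.69597.

0.696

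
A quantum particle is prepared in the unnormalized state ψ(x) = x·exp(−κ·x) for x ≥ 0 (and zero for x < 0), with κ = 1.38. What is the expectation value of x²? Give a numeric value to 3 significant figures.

1.58

⟨x²⟩ = ∫ x²·|ψ|² dx / ∫|ψ|² dx (integrals over the domain).
Every integrand reduces to terms xʲ·e^(−2κx) on [0, ∞); use ∫₀^∞ xʲ·e^(−2κx) dx = j!/(2κ)^(j+1).
State is unnormalized: ∫|ψ|² dx = 0.095127, and ∫ψ*·x²·ψ dx = 0.14985, so ⟨x²⟩ = 0.14985 / 0.095127.
⟨x²⟩ = 1.5753.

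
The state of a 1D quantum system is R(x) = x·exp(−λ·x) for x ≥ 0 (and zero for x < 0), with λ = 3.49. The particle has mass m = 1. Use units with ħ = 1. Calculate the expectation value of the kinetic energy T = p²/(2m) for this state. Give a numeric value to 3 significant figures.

T = −(ħ²/2m) d²/dx², so ⟨T⟩ = −(ħ²/2m) ∫ R*·R'' dx / ∫|R|² dx; with m = 1.
Differentiate x·exp(−λ·x) with the product rule; every integrand then reduces to terms xʲ·e^(−2λx) on [0, ∞), with ∫₀^∞ xʲ·e^(−2λx) dx = j!/(2λ)^(j+1).
State is unnormalized: ∫|R|² dx = 0.0058812, and ∫R*·(−ħ²/2m · R'') dx = 0.035817, so ⟨T⟩ = 0.035817 / 0.0058812.
⟨T⟩ = 6.0901.

6.09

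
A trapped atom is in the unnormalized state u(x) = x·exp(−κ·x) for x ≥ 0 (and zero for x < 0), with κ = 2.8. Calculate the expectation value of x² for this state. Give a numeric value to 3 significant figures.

0.383

⟨x²⟩ = ∫ x²·|u|² dx / ∫|u|² dx (integrals over the domain).
Every integrand reduces to terms xʲ·e^(−2κx) on [0, ∞); use ∫₀^∞ xʲ·e^(−2κx) dx = j!/(2κ)^(j+1).
State is unnormalized: ∫|u|² dx = 0.011388, and ∫u*·x²·u dx = 0.0043578, so ⟨x²⟩ = 0.0043578 / 0.011388.
⟨x²⟩ = 0.38265.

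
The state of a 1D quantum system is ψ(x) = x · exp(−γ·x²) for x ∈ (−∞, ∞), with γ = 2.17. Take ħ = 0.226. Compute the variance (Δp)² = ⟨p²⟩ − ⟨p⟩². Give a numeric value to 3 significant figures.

Compute ⟨p⟩ and ⟨p²⟩ separately; (Δp)² = ⟨p²⟩ − ⟨p⟩².
Expand each integrand as polynomial × e^(−2γx²) and use ∫x^(2j)·e^(−2γx²) dx = (2j−1)!!/(4γ)^j · √(π/(2γ)), odd powers → 0; here √(π/(2γ)) = 0.85081. Differentiate with the product rule, d/dx e^(−γx²) = −2γx·e^(−γx²).
Normalization: ∫|ψ|² dx = 0.098019.
⟨p⟩ = 0.0000 and ⟨p²⟩ = 0.33250.
(Δp)² = 0.33250 − (0.0000)² = 0.33250.

0.333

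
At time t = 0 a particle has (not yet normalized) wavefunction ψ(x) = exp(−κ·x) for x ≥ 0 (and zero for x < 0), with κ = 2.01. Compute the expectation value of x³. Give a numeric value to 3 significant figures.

⟨x³⟩ = ∫ x³·|ψ|² dx / ∫|ψ|² dx (integrals over the domain).
Every integrand reduces to terms xʲ·e^(−2κx) on [0, ∞); use ∫₀^∞ xʲ·e^(−2κx) dx = j!/(2κ)^(j+1).
State is unnormalized: ∫|ψ|² dx = 0.24876, and ∫ψ*·x³·ψ dx = 0.022975, so ⟨x³⟩ = 0.022975 / 0.24876.
⟨x³⟩ = 0.092358.

0.0924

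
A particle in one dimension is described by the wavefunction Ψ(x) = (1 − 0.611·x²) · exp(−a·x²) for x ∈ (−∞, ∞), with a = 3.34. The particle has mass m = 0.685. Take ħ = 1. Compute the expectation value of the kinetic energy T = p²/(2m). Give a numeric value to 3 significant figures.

2.95

T = −(ħ²/2m) d²/dx², so ⟨T⟩ = −(ħ²/2m) ∫ Ψ*·Ψ'' dx / ∫|Ψ|² dx; with m = 0.685.
Expand each integrand as polynomial × e^(−2ax²) and use ∫x^(2j)·e^(−2ax²) dx = (2j−1)!!/(4a)^j · √(π/(2a)), odd powers → 0; here √(π/(2a)) = 0.68578. Differentiate with the product rule, d/dx e^(−ax²) = −2ax·e^(−ax²).
State is unnormalized: ∫|Ψ|² dx = 0.62736, and ∫Ψ*·(−ħ²/2m · Ψ'') dx = 1.8493, so ⟨T⟩ = 1.8493 / 0.62736.
⟨T⟩ = 2.9478.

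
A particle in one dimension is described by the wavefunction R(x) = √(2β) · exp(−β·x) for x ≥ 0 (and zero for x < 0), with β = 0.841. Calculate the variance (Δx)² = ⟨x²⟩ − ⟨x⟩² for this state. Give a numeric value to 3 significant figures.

0.353

Compute ⟨x⟩ and ⟨x²⟩ separately, then (Δx)² = ⟨x²⟩ − ⟨x⟩².
Every integrand reduces to terms xʲ·e^(−2βx) on [0, ∞); use ∫₀^∞ xʲ·e^(−2βx) dx = j!/(2β)^(j+1).
⟨x⟩ = 0.59453 and ⟨x²⟩ = 0.70693.
(Δx)² = 0.70693 − (0.59453)² = 0.35347.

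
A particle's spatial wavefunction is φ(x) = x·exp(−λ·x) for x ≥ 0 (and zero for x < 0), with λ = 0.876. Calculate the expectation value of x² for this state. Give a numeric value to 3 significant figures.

⟨x²⟩ = ∫ x²·|φ|² dx / ∫|φ|² dx (integrals over the domain).
Every integrand reduces to terms xʲ·e^(−2λx) on [0, ∞); use ∫₀^∞ xʲ·e^(−2λx) dx = j!/(2λ)^(j+1).
State is unnormalized: ∫|φ|² dx = 0.37190, and ∫φ*·x²·φ dx = 1.4539, so ⟨x²⟩ = 1.4539 / 0.37190.
⟨x²⟩ = 3.9094.

3.91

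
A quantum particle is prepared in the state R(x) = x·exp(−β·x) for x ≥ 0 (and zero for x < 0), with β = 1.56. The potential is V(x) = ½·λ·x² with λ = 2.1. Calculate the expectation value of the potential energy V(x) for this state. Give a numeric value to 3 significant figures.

⟨V⟩ = ∫ V(x)·|R|² dx / ∫|R|² dx.
Every integrand reduces to terms xʲ·e^(−2βx) on [0, ∞); use ∫₀^∞ xʲ·e^(−2βx) dx = j!/(2β)^(j+1).
State is unnormalized: ∫|R|² dx = 0.065852, and ∫R*·V(x)·R dx = 0.085237, so ⟨V⟩ = 0.085237 / 0.065852.
⟨V⟩ = 1.2944.

1.29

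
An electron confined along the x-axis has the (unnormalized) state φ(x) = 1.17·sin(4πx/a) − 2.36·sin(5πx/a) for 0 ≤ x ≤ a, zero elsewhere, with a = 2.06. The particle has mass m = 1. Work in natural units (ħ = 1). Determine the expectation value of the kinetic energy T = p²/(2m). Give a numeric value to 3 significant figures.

27.0

T = −(ħ²/2m) d²/dx², so ⟨T⟩ = −(ħ²/2m) ∫ φ*·φ'' dx / ∫|φ|² dx; with m = 1.
d²/dx² sin(jπx/a) = −(jπ/a)²·sin(jπx/a); on 0 ≤ x ≤ a, ∫sin²(jπx/a) dx = a/2 and ∫sin(jπx/a)·sin(lπx/a) dx = 0 for j ≠ l, so only diagonal terms survive in ∫|φ|² and ∫φ·φ″; ∫φ·φ′ dx = [φ²/2] between the walls = 0.
State is unnormalized: ∫|φ|² dx = 7.1467, and ∫φ*·(−ħ²/2m · φ'') dx = 193.01, so ⟨T⟩ = 193.01 / 7.1467.
⟨T⟩ = 27.007.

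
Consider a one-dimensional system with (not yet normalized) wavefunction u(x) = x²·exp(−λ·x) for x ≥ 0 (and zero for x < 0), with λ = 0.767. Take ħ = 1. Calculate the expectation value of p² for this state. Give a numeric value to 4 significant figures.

0.1961

p² u = −ħ² d²u/dx²; ⟨p²⟩ = −ħ² ∫ u*·u'' dx / ∫|u|² dx.
Differentiate x²·exp(−λ·x) with the product rule; every integrand then reduces to terms xʲ·e^(−2λx) on [0, ∞), with ∫₀^∞ xʲ·e^(−2λx) dx = j!/(2λ)^(j+1).
State is unnormalized: ∫|u|² dx = 2.8254, and ∫u*·(−ħ² u'') dx = 0.55406, so ⟨p²⟩ = 0.55406 / 2.8254.
⟨p²⟩ = 0.19610.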